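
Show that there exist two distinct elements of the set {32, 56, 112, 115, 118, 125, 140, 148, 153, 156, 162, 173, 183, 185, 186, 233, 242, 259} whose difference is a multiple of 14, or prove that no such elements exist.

Reduce each element mod 14: 32↦4, 56↦0, 112↦0, 115↦3, 118↦6, 125↦13, 140↦0, 148↦8, 153↦13, 156↦2, 162↦8, 173↦5, 183↦1, 185↦3, 186↦4, 233↦9, 242↦4, 259↦7. The residue 4 repeats (at 32 and 186), and 186 − 32 = 154 = 11·14.

Yes: 32 and 186.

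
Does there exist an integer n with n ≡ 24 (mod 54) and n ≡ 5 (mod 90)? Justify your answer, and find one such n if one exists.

There is no such integer.

Reduce both congruences modulo 18, which divides 54 and 90: they say n ≡ 24 (mod 18) and n ≡ 5 (mod 18).
These are incompatible: 24 − 5 = 19 is not divisible by 18.
Therefore no such n exists.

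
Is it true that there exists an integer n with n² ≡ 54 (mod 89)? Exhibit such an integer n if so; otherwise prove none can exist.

No such integer exists.

89 is prime, so by Euler's criterion 54 is a square mod 89 iff 54^((89−1)/2) = 54^44 ≡ 1 (mod 89).
Squaring successively (mod 89): 54^2 = 2916 ≡ 68; 54^4 ≡ 68² = 4624 ≡ 85; 54^8 ≡ 85² = 7225 ≡ 16; 54^16 ≡ 16² = 256 ≡ 78; 54^32 ≡ 78² = 6084 ≡ 32.
Since 44 = 32 + 8 + 4, 54^44 ≡ 32 · 16 · 85; multiplying out mod 89: 32·16 = 512 ≡ 67, then 67·85 = 5695 ≡ 88. Thus 54^44 ≡ 88 ≡ −1 (mod 89).
The value −1 means 54 is a non-residue modulo 89, so n² ≡ 54 (mod 89) is impossible.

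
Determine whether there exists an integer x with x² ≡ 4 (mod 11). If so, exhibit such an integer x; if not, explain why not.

x = 9

x = 9 works: 9² = 81, and 81 − 4 = 77 = 7·11.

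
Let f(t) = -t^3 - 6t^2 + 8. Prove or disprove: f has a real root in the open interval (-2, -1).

f(-2) = -8 and f(-1) = 3, which have opposite signs.
f is continuous everywhere (it is a polynomial), in particular on [-2, -1].
By the Intermediate Value Theorem f must vanish at some point of (-2, -1).

Such a root exists.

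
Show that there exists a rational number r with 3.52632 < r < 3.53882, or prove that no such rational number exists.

Scale by 13: the interval becomes (45.84216, 46.00466), which contains the integer 46.
Hence 46/13 is a rational number with 3.52632 < 46/13 < 3.53882.

r = 46/13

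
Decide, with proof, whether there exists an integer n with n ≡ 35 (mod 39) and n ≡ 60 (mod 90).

Reduce both congruences modulo 3, which divides 39 and 90: they say n ≡ 35 (mod 3) and n ≡ 60 (mod 3).
However 35 ≡ 2 and 60 ≡ 0 (mod 3), and 2 ≠ 0.
Therefore no such n exists.

No, no such integer exists.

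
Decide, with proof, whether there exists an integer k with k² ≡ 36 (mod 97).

k = 6

Take k = 6. Then 6² = 36, and since 0 ≤ 36 < 97 this is already reduced: 6² ≡ 36 (mod 97).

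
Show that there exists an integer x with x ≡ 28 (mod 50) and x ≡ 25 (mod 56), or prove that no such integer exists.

Both moduli are multiples of 2 = gcd(50, 56), so any solution would satisfy x ≡ 28 and x ≡ 25 modulo 2 simultaneously.
However 28 ≡ 0 and 25 ≡ 1 (mod 2), and 0 ≠ 1.
So no integer satisfies both congruences.

No such integer exists.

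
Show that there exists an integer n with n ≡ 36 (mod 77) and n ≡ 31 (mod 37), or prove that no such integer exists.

n = 1807

gcd(77, 37) = 1, so the Chinese Remainder Theorem guarantees exactly one residue class mod 2849 satisfying both.
Write n = 36 + 77t and require 36 + 77t ≡ 31 (mod 37), i.e. 77t ≡ 32 (mod 37).
77 ≡ 3 (mod 37), so this reads 3t ≡ 32 (mod 37). Since 3·25 = 75 = 2·37 + 1, the inverse of 3 mod 37 is 25.
Multiplying by 25: t ≡ 25·32 = 800 ≡ 23 (mod 37).
With t = 23: n = 36 + 77·23 = 1807.
Check: 1807 mod 77 = 36, 1807 mod 37 = 31. ✓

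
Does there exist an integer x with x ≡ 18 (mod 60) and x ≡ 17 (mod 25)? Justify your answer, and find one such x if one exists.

Reduce both congruences modulo 5, which divides 60 and 25: they say x ≡ 18 (mod 5) and x ≡ 17 (mod 5).
These are incompatible: 18 − 17 = 1 is not divisible by 5.
So no integer satisfies both congruences.

No, no such integer exists.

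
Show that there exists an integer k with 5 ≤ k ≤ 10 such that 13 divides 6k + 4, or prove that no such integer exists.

k = 8 works, since 6·8 + 4 = 52 = 4·13.

k = 8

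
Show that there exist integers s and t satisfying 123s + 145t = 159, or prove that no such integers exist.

123 and 145 are coprime, so 123s + 145t ranges over all of ℤ.
Dividing repeatedly: 145 = 1·123 + 22, 123 = 5·22 + 13, 22 = 1·13 + 9, 13 = 1·9 + 4, 9 = 2·4 + 1, 4 = 4·1 + 0.
Working back up the chain: 1 = 9 − 2·4 = 9 − 2·(13 − 1·9) = −2·13 + 3·9 = −2·13 + 3·(22 − 1·13) = 3·22 − 5·13 = 3·22 − 5·(123 − 5·22) = −5·123 + 28·22 = −5·123 + 28·(145 − 1·123) = 28·145 − 33·123. So 123·(-33) + 145·28 = 1.
Multiplying through by 159: s = (-33)·159 = -5247, t = 28·159 = 4452 is a solution.
Adding 37·145 to s and subtracting 37·123 from t gives the tidier solution (118, -99).
Check: 123·118 + 145·(-99) = 14514 − 14355 = 159. ✓

s = 118, t = -99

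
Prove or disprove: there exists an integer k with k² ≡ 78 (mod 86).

Take k = 54. Then 54² = 2916 = 33·86 + 78, so 54² ≡ 78 (mod 86).

k = 54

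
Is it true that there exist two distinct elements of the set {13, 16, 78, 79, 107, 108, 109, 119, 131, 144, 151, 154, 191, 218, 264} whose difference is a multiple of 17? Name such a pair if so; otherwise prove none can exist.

No such pair exists.

Reduce each element modulo 17: 13↦13, 16↦16, 78↦10, 79↦11, 107↦5, 108↦6, 109↦7, 119↦0, 131↦12, 144↦8, 151↦15, 154↦1, 191↦4, 218↦14, 264↦9.
All 15 residues are distinct, so no two elements differ by a multiple of 17.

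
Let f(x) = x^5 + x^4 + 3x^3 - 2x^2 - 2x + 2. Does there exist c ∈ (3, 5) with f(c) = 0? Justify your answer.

f(3) = 383 and f(5) = 4067, both positive, so a sign-change argument is unavailable; we show f keeps this sign on the whole interval.
Substitute x = 3 + u, where 0 < u < 2 on the interval. Expanding, f(3 + u) = u^5 + 16u^4 + 105u^3 + 349u^2 + 580u + 383.
All 6 nonzero coefficients of this polynomial in u are positive; hence for u > 0 the value is a sum of positive terms (the constant 383 among them).
So f is strictly positive on (3, 5); no root exists in the interval.

No.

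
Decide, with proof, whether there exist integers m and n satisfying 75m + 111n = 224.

Both 75 and 111 are divisible by gcd(75, 111) = 3, hence so is any combination 75m + 111n.
However 224 leaves remainder 2 on division by 3.
Hence no integers m, n satisfy the equation.

No, no such integers exist.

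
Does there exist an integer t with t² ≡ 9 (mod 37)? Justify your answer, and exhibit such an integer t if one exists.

t = 3

Take t = 3. Then 3² = 9, and since 0 ≤ 9 < 37 this is already reduced: 3² ≡ 9 (mod 37).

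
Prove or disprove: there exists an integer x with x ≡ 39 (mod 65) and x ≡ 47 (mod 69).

gcd(65, 69) = 1, so the Chinese Remainder Theorem guarantees exactly one residue class mod 4485 satisfying both.
Any solution of the first congruence is x = 39 + 65t; substituting into the second, 65t ≡ 47 − 39 ≡ 8 (mod 69).
Note 65·17 = 1105 ≡ 1 (mod 69) (as 1105 − 1 = 16·69), so 65⁻¹ ≡ 17.
Therefore t ≡ 17·8 = 136 ≡ 67 (mod 69).
Taking t = 67 gives x = 39 + 65·67 = 4394.
Verify: 4394 = 67·65 + 39 and 4394 = 63·69 + 47. ✓

x = 4394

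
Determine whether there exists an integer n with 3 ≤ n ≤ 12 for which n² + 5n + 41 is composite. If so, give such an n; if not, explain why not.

n = 3

At n = 3: 3² + 5·3 + 41 = 65 = 5·13, which is composite.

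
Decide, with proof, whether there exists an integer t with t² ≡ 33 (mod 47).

There is no such integer.

Apply Euler's criterion with the prime 47: 33 is a quadratic residue iff 33^23 ≡ 1 (mod 47), and a non-residue iff it is ≡ −1.
Repeated squaring mod 47: 33^2 = 1089 ≡ 8; 33^4 ≡ 8² = 64 ≡ 17; 33^8 ≡ 17² = 289 ≡ 7; 33^16 ≡ 7² = 49 ≡ 2.
Since 23 = 16 + 4 + 2 + 1, 33^23 ≡ 2 · 17 · 8 · 33; multiplying out mod 47: 2·17 = 34 ≡ 34, then 34·8 = 272 ≡ 37, then 37·33 = 1221 ≡ 46. Thus 33^23 ≡ 46 ≡ −1 (mod 47).
The value −1 means 33 is a non-residue modulo 47, so t² ≡ 33 (mod 47) is impossible.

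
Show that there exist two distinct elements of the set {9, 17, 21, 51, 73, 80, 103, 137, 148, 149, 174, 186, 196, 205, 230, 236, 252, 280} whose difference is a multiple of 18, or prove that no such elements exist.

No such pair exists.

Residues mod 18: 9↦9, 17↦17, 21↦3, 51↦15, 73↦1, 80↦8, 103↦13, 137↦11, 148↦4, 149↦5, 174↦12, 186↦6, 196↦16, 205↦7, 230↦14, 236↦2, 252↦0, 280↦10.
These 18 residues are pairwise different, hence no difference of two elements is divisible by 18.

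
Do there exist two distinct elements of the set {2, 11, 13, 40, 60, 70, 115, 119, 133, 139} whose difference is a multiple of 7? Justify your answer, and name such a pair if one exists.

Both 11 and 60 leave remainder 4 on division by 7; their difference 49 = 7·7 is a multiple of 7.

The pair (11, 60) works.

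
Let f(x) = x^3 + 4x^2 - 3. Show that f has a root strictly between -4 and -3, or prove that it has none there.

f(-4) = -3 and f(-3) = 6, which have opposite signs.
Since f is a polynomial it is continuous on [-4, -3].
By the Intermediate Value Theorem f must vanish at some point of (-4, -3).

Yes, f has a root in the interval.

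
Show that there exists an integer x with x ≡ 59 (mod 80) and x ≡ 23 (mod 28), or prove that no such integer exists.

x = 219

gcd(80, 28) = 4. A simultaneous solution exists iff 59 ≡ 23 (mod 4); here 59 mod 4 = 3 = 23 mod 4, so it does.
The integers ≡ 59 (mod 80) are 59, 139, 219, …; their remainders mod 28 are 3, 27, 23, so x = 219 is the first that is ≡ 23 (mod 28).
Verify: 219 = 2·80 + 59 and 219 = 7·28 + 23. ✓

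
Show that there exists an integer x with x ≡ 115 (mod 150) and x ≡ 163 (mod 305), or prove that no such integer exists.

No, no such integer exists.

Both moduli are multiples of 5 = gcd(150, 305), so any solution would satisfy x ≡ 115 and x ≡ 163 modulo 5 simultaneously.
But 115 mod 5 = 0 while 163 mod 5 = 3, a contradiction.
So no integer satisfies both congruences.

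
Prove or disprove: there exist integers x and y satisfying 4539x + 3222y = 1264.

There are no such integers.

gcd(4539, 3222) = 3, so every integer of the form 4539x + 3222y is a multiple of 3.
But 1264 = 3·421 + 1, so 3 ∤ 1264.
Hence no integers x, y satisfy the equation.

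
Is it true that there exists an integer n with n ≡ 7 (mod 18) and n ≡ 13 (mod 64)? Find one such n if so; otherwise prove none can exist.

Here gcd(18, 64) = 2, and both 7 and 13 leave remainder 1 mod 2, so the system is consistent.
Put n = 7 + 18t, so we need 18t ≡ 6 (mod 64), equivalently (divide by 2) 9t ≡ 3 (mod 32).
Since 9·25 = 225 = 7·32 + 1, the inverse of 9 mod 32 is 25.
Therefore t ≡ 25·3 = 75 ≡ 11 (mod 32).
Then n = 7 + 18·11 = 205.
Indeed 205 ≡ 7 (mod 18) and 205 ≡ 13 (mod 64).

n = 205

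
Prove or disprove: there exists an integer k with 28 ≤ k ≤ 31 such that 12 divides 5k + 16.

k = 28

At k = 28 we get 5·28 + 16 = 156, and 156 = 12·13.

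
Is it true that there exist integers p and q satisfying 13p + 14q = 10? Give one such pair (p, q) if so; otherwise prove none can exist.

p = 4, q = -3

Since gcd(13, 14) = 1, every integer is an integer combination of 13 and 14.
Dividing repeatedly: 14 = 1·13 + 1, 13 = 13·1 + 0.
Back-substituting, 1 = 14 − 1·13; that is, 13·(-1) + 14·1 = 1.
Multiplying through by 10: p = (-1)·10 = -10, q = 1·10 = 10 is a solution.
Shifting by a multiple of (14, −13) keeps it a solution: p = -10 + 1·14 = 4, q = 10 − 1·13 = -3.
Check: 13·4 + 14·(-3) = 52 − 42 = 10. ✓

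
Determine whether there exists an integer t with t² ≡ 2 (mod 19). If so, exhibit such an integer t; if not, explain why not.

Computing t² mod 19 for t = 0, 1, …, 9 (enough, by the symmetry t ↦ 19 − t) gives 0, 1, 4, 9, 16, 6, 17, 11, 7, 5.
So the quadratic residues mod 19 are {0, 1, 4, 5, 6, 7, 9, 11, 16, 17}, and 2 is not among them.
Hence no integer t has t² ≡ 2 (mod 19).

There is no such integer.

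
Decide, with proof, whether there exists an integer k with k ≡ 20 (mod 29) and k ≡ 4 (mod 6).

The moduli 29 and 6 are coprime, so by the Chinese Remainder Theorem a unique solution modulo 174 exists.
Write k = 20 + 29t and require 20 + 29t ≡ 4 (mod 6), i.e. 29t ≡ 2 (mod 6).
29 ≡ 5 (mod 6), so this reads 5t ≡ 2 (mod 6). Since 5·5 = 25 = 4·6 + 1, the inverse of 5 mod 6 is 5.
Therefore t ≡ 5·2 = 10 ≡ 4 (mod 6).
With t = 4: k = 20 + 29·4 = 136.
Indeed 136 ≡ 20 (mod 29) and 136 ≡ 4 (mod 6).

k = 136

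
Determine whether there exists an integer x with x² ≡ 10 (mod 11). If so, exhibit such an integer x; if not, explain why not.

Computing x² mod 11 for x = 0, 1, …, 5 (enough, by the symmetry x ↦ 11 − x) gives 0, 1, 4, 9, 5, 3.
So the quadratic residues mod 11 are {0, 1, 3, 4, 5, 9}, and 10 is not among them.
Therefore x² ≡ 10 (mod 11) has no solution.

No, no such integer exists.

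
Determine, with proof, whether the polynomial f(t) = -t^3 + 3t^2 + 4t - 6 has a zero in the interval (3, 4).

f(3) = 6 and f(4) = -6, which have opposite signs.
f is continuous everywhere (it is a polynomial), in particular on [3, 4].
By the Intermediate Value Theorem, f takes the value 0 somewhere in the open interval.

Such a root exists.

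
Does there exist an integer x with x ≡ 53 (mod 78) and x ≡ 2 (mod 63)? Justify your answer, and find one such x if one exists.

Here gcd(78, 63) = 3, and both 53 and 2 leave remainder 2 mod 3, so the system is consistent.
The integers ≡ 53 (mod 78) are 53, 131, 209, 287, 365, 443, …; their remainders mod 63 are 53, 5, 20, 35, 50, 2, so x = 443 is the first that is ≡ 2 (mod 63).
Verify: 443 = 5·78 + 53 and 443 = 7·63 + 2. ✓

x = 443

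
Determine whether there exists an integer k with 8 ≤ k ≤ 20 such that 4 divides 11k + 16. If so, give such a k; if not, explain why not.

Try k = 8: 11·8 + 16 = 104 = 26·4, which is divisible by 4.

k = 8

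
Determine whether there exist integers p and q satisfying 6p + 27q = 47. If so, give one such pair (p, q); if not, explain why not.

Both 6 and 27 are divisible by gcd(6, 27) = 3, hence so is any combination 6p + 27q.
But 47 = 3·15 + 2, so 3 ∤ 47.
So the equation is unsolvable over ℤ.

No, no such integers exist.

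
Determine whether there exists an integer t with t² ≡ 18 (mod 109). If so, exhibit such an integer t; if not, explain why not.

No such integer exists.

Apply Euler's criterion with the prime 109: 18 is a quadratic residue iff 18^54 ≡ 1 (mod 109), and a non-residue iff it is ≡ −1.
Repeated squaring mod 109: 18^2 = 324 ≡ 106; 18^4 ≡ 106² = 11236 ≡ 9; 18^8 ≡ 9² = 81 ≡ 81; 18^16 ≡ 81² = 6561 ≡ 21; 18^32 ≡ 21² = 441 ≡ 5.
Since 54 = 32 + 16 + 4 + 2, 18^54 ≡ 5 · 21 · 9 · 106; multiplying out mod 109: 5·21 = 105 ≡ 105, then 105·9 = 945 ≡ 73, then 73·106 = 7738 ≡ 108. Thus 18^54 ≡ 108 ≡ −1 (mod 109).
By Euler's criterion 18 is a quadratic non-residue mod 109: no t satisfies t² ≡ 18 (mod 109).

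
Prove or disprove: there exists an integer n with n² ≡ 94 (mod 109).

n = 51 works: 51² = 2601, and 2601 − 94 = 2507 = 23·109.

n = 51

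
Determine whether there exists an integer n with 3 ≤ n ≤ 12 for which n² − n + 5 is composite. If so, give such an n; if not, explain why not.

n = 11

At n = 11: 11² − 11 + 5 = 115 = 5·23, which is composite.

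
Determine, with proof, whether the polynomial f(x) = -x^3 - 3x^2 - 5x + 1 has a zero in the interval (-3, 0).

f(-3) = 16 and f(0) = 1, both positive.
The derivative f'(x) = -3x^2 - 6x - 5 is a quadratic with discriminant (-6)² − 4·(-3)·(-5) = -24 < 0; it never vanishes, so it is always negative (sign of the leading coefficient).
Hence f is strictly decreasing on ℝ, and in particular on [-3, 0]. A strictly monotone function with same-sign endpoint values stays positive on the whole interval, so f has no zero in (-3, 0).

f has no root in that interval.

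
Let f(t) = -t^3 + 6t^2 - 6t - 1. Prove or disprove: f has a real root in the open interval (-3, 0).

Such a root exists.

f(-3) = 98 and f(0) = -1, which have opposite signs.
As a polynomial, f is continuous on every closed interval.
By the Intermediate Value Theorem, f takes the value 0 somewhere in the open interval.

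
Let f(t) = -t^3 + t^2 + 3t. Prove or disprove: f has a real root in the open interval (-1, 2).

Such a root exists.

f(-1) = -1 and f(2) = 2, which have opposite signs.
f is continuous everywhere (it is a polynomial), in particular on [-1, 2].
By the Intermediate Value Theorem, f takes the value 0 somewhere in the open interval.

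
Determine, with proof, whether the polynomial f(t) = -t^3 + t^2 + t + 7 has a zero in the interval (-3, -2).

f(-3) = 40 and f(-2) = 17, both positive, so a sign-change argument is unavailable; we show f keeps this sign on the whole interval.
Substitute t = -2 − u, where 0 < u < 1 on the interval. Expanding, f(-2 − u) = u^3 + 7u^2 + 15u + 17.
All 4 nonzero coefficients of this polynomial in u are positive; hence for u > 0 the value is a sum of positive terms (the constant 17 among them).
So f is strictly positive on (-3, -2); no root exists in the interval.

No such root exists.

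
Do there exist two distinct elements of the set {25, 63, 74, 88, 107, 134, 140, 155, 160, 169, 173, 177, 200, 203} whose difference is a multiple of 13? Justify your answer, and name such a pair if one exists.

The pair (25, 155) works.

Reduce each element mod 13: 25↦12, 63↦11, 74↦9, 88↦10, 107↦3, 134↦4, 140↦10, 155↦12, 160↦4, 169↦0, 173↦4, 177↦8, 200↦5, 203↦8. The residue 12 repeats (at 25 and 155), and 155 − 25 = 130 = 10·13.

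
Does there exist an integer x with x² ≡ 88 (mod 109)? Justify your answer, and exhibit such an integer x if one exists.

x = 57

Take x = 57. Then 57² = 3249 = 29·109 + 88, so 57² ≡ 88 (mod 109).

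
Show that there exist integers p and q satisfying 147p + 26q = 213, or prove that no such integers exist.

p = 11, q = -54

147 and 26 are coprime, so 147p + 26q ranges over all of ℤ.
Euclidean algorithm: 147 = 5·26 + 17, 26 = 1·17 + 9, 17 = 1·9 + 8, 9 = 1·8 + 1, 8 = 8·1 + 0.
Unwinding: 1 = 9 − 1·8 = 9 − (17 − 1·9) = −17 + 2·9 = −17 + 2·(26 − 1·17) = 2·26 − 3·17 = 2·26 − 3·(147 − 5·26) = −3·147 + 17·26, i.e. 147·(-3) + 26·17 = 1.
Times 213: 147·(-639) + 26·3621 = 213, so (-639, 3621) solves it.
Adding 25·26 to p and subtracting 25·147 from q gives the tidier solution (11, -54).
Indeed 147·11 + 26·(-54) = 1617 − 1404 = 213.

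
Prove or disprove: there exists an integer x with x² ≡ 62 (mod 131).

x = 113

Take x = 113. Then 113² = 12769 = 97·131 + 62, so 113² ≡ 62 (mod 131).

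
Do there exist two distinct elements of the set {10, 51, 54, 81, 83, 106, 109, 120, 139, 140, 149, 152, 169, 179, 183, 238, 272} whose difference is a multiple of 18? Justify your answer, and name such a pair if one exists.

Two integers differ by a multiple of 18 exactly when they have the same residue mod 18. The residues are 10↦10, 51↦15, 54↦0, 81↦9, 83↦11, 106↦16, 109↦1, 120↦12, 139↦13, 140↦14, 149↦5, 152↦8, 169↦7, 179↦17, 183↦3, 238↦4, 272↦2.
These 17 residues are pairwise different, hence no difference of two elements is divisible by 18.

No such pair exists.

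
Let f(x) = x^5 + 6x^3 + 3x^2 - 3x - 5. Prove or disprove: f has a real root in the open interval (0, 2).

Yes, f has a root in the interval.

f(0) = -5 and f(2) = 81, which have opposite signs.
f is continuous everywhere (it is a polynomial), in particular on [0, 2].
By the Intermediate Value Theorem, f takes the value 0 somewhere in the open interval.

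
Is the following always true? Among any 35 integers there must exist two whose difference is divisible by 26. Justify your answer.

Each integer lies in one of the 26 residue classes modulo 26.
Since 35 > 26, two of the 35 integers must share a residue class by the pigeonhole principle; call them a and b.
Equal remainders mean a − b ≡ 0 (mod 26), so 26 divides their difference.

Yes, this is always true.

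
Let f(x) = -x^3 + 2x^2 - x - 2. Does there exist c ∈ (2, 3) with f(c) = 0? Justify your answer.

The endpoint values f(2) = -4 and f(3) = -14 are both negative. Claim: f(x) < 0 for every x in (2, 3).
Shift to the endpoint 2: with x = 2 + u (0 < u < 1), one computes f(2 + u) = -u^3 - 4u^2 - 5u - 4.
All 4 nonzero coefficients of this polynomial in u are negative; hence for u > 0 the value is a sum of negative terms (the constant -4 among them).
Therefore f(x) < 0 throughout (2, 3), and f has no zero there.

f has no root in that interval.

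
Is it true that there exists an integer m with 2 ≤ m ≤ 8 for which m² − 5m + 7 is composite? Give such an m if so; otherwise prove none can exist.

m = 7

At m = 7: 7² − 5·7 + 7 = 21 = 3·7, which is composite.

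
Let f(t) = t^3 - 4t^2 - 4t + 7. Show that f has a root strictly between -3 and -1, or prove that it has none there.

Yes, f has a root in the interval.

f(-3) = -44 and f(-1) = 6, which have opposite signs.
f is continuous everywhere (it is a polynomial), in particular on [-3, -1].
By the Intermediate Value Theorem f must vanish at some point of (-3, -1).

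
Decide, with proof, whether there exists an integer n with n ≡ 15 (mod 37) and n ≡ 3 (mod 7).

n = 52

The moduli 37 and 7 are coprime, so by the Chinese Remainder Theorem a unique solution modulo 259 exists.
Any solution of the first congruence is n = 15 + 37t; substituting into the second, 37t ≡ 3 − 15 ≡ 2 (mod 7).
37 ≡ 2 (mod 7), so this reads 2t ≡ 2 (mod 7). Invert 2 mod 7 by the Euclidean algorithm: 7 = 3·2 + 1, 2 = 2·1 + 0; back-substituting, 1 = 7 − 3·2. Hence 2·(-3) ≡ 1, so 2⁻¹ ≡ -3 ≡ 4 (mod 7).
Therefore t ≡ 4·2 = 8 ≡ 1 (mod 7).
With t = 1: n = 15 + 37·1 = 52.
Indeed 52 ≡ 15 (mod 37) and 52 ≡ 3 (mod 7).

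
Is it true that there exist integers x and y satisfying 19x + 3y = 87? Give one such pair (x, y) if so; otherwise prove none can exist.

Since gcd(19, 3) = 1, every integer is an integer combination of 19 and 3.
Euclidean algorithm: 19 = 6·3 + 1, 3 = 3·1 + 0.
Unwinding: 1 = 19 − 6·3, i.e. 19·1 + 3·(-6) = 1.
Times 87: 19·87 + 3·(-522) = 87, so (87, -522) solves it.
Shifting by a multiple of (3, −19) keeps it a solution: x = 87 − 29·3 = 0, y = -522 + 29·19 = 29.
Indeed 19·0 + 3·29 = 0 + 87 = 87.

x = 0, y = 29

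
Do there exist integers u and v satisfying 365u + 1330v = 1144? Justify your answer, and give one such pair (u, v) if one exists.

No such integers exist.

gcd(365, 1330) = 5, so every integer of the form 365u + 1330v is a multiple of 5.
But 1144 = 5·228 + 4, so 5 ∤ 1144.
Hence no integers u, v satisfy the equation.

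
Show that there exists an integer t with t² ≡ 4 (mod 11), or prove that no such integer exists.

t = 9

Take t = 9. Then 9² = 81 = 7·11 + 4, so 9² ≡ 4 (mod 11).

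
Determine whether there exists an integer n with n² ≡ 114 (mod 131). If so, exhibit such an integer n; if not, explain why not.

n = 30

n = 30 works: 30² = 900, and 900 − 114 = 786 = 6·131.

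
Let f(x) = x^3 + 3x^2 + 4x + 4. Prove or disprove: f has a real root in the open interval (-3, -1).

f(-3) = -8 and f(-1) = 2, which have opposite signs.
Since f is a polynomial it is continuous on [-3, -1].
By the Intermediate Value Theorem f must vanish at some point of (-3, -1).

Such a root exists.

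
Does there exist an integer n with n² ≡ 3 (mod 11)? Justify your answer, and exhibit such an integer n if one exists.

n = 6

n = 6 works: 6² = 36, and 36 − 3 = 33 = 3·11.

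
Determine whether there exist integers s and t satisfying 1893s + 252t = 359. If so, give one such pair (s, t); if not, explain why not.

Both 1893 and 252 are divisible by gcd(1893, 252) = 3, hence so is any combination 1893s + 252t.
But 359 is not a multiple of 3 (it leaves remainder 2).
So the equation is unsolvable over ℤ.

There are no such integers.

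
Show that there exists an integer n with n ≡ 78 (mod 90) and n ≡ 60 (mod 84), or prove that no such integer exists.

n = 1068

gcd(90, 84) = 6. A simultaneous solution exists iff 78 ≡ 60 (mod 6); here 78 mod 6 = 0 = 60 mod 6, so it does.
Put n = 78 + 90t, so we need 90t ≡ 66 (mod 84), equivalently (divide by 6) 15t ≡ 11 (mod 14).
15 ≡ 1 (mod 14), so this reads 1t ≡ 11 (mod 14). So t ≡ 11 (mod 14).
Then n = 78 + 90·11 = 1068.
Check: 1068 mod 90 = 78, 1068 mod 84 = 60. ✓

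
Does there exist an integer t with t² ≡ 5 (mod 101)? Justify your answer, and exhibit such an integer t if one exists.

t = 56

t = 56 works: 56² = 3136, and 3136 − 5 = 3131 = 31·101.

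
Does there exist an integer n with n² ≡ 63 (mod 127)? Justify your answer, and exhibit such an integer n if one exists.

Apply Euler's criterion with the prime 127: 63 is a quadratic residue iff 63^63 ≡ 1 (mod 127), and a non-residue iff it is ≡ −1.
Squaring successively (mod 127): 63^2 = 3969 ≡ 32; 63^4 ≡ 32² = 1024 ≡ 8; 63^8 ≡ 8² = 64 ≡ 64; 63^16 ≡ 64² = 4096 ≡ 32; 63^32 ≡ 32² = 1024 ≡ 8.
Since 63 = 32 + 16 + 8 + 4 + 2 + 1, 63^63 ≡ 8 · 32 · 64 · 8 · 32 · 63; multiplying out mod 127: 8·32 = 256 ≡ 2, then 2·64 = 128 ≡ 1, then 1·8 = 8 ≡ 8, then 8·32 = 256 ≡ 2, then 2·63 = 126 ≡ 126. Thus 63^63 ≡ 126 ≡ −1 (mod 127).
The value −1 means 63 is a non-residue modulo 127, so n² ≡ 63 (mod 127) is impossible.

There is no such integer.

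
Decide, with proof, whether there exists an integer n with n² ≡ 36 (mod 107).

n = 101

Take n = 101. Then 101² = 10201 = 95·107 + 36, so 101² ≡ 36 (mod 107).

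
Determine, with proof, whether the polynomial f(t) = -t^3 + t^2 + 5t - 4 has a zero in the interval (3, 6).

f(3) = -7 and f(6) = -154, both negative, so a sign-change argument is unavailable; we show f keeps this sign on the whole interval.
Shift to the endpoint 3: with t = 3 + u (0 < u < 3), one computes f(3 + u) = -u^3 - 8u^2 - 16u - 7.
All 4 nonzero coefficients of this polynomial in u are negative; hence for u > 0 the value is a sum of negative terms (the constant -7 among them).
So f is strictly negative on (3, 6); no root exists in the interval.

No.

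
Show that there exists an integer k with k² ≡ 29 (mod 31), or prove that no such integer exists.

Apply Euler's criterion with the prime 31: 29 is a quadratic residue iff 29^15 ≡ 1 (mod 31), and a non-residue iff it is ≡ −1.
Squaring successively (mod 31): 29^2 = 841 ≡ 4; 29^4 ≡ 4² = 16 ≡ 16; 29^8 ≡ 16² = 256 ≡ 8.
Since 15 = 8 + 4 + 2 + 1, 29^15 ≡ 8 · 16 · 4 · 29; multiplying out mod 31: 8·16 = 128 ≡ 4, then 4·4 = 16 ≡ 16, then 16·29 = 464 ≡ 30. Thus 29^15 ≡ 30 ≡ −1 (mod 31).
The value −1 means 29 is a non-residue modulo 31, so k² ≡ 29 (mod 31) is impossible.

No such integer exists.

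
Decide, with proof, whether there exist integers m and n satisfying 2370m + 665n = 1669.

No, no such integers exist.

gcd(2370, 665) = 5, so every integer of the form 2370m + 665n is a multiple of 5.
But 1669 = 5·333 + 4, so 5 ∤ 1669.
Therefore 2370m + 665n = 1669 has no solution in integers.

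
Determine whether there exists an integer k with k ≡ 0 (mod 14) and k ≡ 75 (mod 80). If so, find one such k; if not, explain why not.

No such integer exists.

Both moduli are multiples of 2 = gcd(14, 80), so any solution would satisfy k ≡ 0 and k ≡ 75 modulo 2 simultaneously.
But 0 mod 2 = 0 while 75 mod 2 = 1, a contradiction.
Therefore no such k exists.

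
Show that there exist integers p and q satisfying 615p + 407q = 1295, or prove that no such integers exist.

Since gcd(615, 407) = 1, every integer is an integer combination of 615 and 407.
Run the Euclidean algorithm on 615 and 407: 615 = 1·407 + 208, 407 = 1·208 + 199, 208 = 1·199 + 9, 199 = 22·9 + 1, 9 = 9·1 + 0.
Back-substituting, 1 = 199 − 22·9 = 199 − 22·(208 − 1·199) = −22·208 + 23·199 = −22·208 + 23·(407 − 1·208) = 23·407 − 45·208 = 23·407 − 45·(615 − 1·407) = −45·615 + 68·407; that is, 615·(-45) + 407·68 = 1.
Times 1295: 615·(-58275) + 407·88060 = 1295, so (-58275, 88060) solves it.
Shifting by a multiple of (407, −615) keeps it a solution: p = -58275 + 144·407 = 333, q = 88060 − 144·615 = -500.
Indeed 615·333 + 407·(-500) = 204795 − 203500 = 1295.

p = 333, q = -500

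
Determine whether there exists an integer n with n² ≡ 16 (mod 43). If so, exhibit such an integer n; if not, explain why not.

n = 4

Take n = 4. Then 4² = 16, and since 0 ≤ 16 < 43 this is already reduced: 4² ≡ 16 (mod 43).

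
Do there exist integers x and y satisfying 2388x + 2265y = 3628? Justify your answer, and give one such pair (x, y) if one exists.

No, no such integers exist.

Any value of 2388x + 2265y is a multiple of gcd(2388, 2265) = 3.
However 3628 leaves remainder 1 on division by 3.
So the equation is unsolvable over ℤ.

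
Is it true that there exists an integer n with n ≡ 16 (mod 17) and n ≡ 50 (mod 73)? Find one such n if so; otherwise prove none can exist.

n = 50

Since 17 and 73 share no common factor, CRT says the pair of congruences has a solution (unique mod 1241).
Write n = 16 + 17t and require 16 + 17t ≡ 50 (mod 73), i.e. 17t ≡ 34 (mod 73).
Note 17·43 = 731 ≡ 1 (mod 73) (as 731 − 1 = 10·73), so 17⁻¹ ≡ 43.
Multiplying by 43: t ≡ 43·34 = 1462 ≡ 2 (mod 73).
With t = 2: n = 16 + 17·2 = 50.
Verify: 50 = 2·17 + 16 and 50 = 0·73 + 50. ✓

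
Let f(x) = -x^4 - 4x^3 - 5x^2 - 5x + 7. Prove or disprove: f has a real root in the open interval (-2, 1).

Yes, f has a root in the interval.

f(-2) = 13 and f(1) = -8, which have opposite signs.
Since f is a polynomial it is continuous on [-2, 1].
By the Intermediate Value Theorem, f takes the value 0 somewhere in the open interval.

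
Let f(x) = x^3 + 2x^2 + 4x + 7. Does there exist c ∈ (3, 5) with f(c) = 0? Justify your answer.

No such root exists.

f(3) = 64 and f(5) = 202, both positive.
The derivative f'(x) = 3x^2 + 4x + 4 is a quadratic with discriminant 4² − 4·3·4 = -32 < 0; it never vanishes, so it is always positive (sign of the leading coefficient).
Hence f is strictly increasing on ℝ, and in particular on [3, 5]. A strictly monotone function with same-sign endpoint values stays positive on the whole interval, so f has no zero in (3, 5).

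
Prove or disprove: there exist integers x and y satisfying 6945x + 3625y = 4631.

Any value of 6945x + 3625y is a multiple of gcd(6945, 3625) = 5.
But 4631 = 5·926 + 1, so 5 ∤ 4631.
Therefore 6945x + 3625y = 4631 has no solution in integers.

No, no such integers exist.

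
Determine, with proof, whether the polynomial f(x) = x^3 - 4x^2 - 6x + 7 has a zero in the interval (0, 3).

f(0) = 7 and f(3) = -20, which have opposite signs.
As a polynomial, f is continuous on every closed interval.
By the Intermediate Value Theorem f must vanish at some point of (0, 3).

Such a root exists.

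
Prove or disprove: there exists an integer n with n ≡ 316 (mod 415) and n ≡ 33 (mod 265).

Reduce both congruences modulo 5, which divides 415 and 265: they say n ≡ 316 (mod 5) and n ≡ 33 (mod 5).
These are incompatible: 316 − 33 = 283 is not divisible by 5.
Hence the system has no solution.

No, no such integer exists.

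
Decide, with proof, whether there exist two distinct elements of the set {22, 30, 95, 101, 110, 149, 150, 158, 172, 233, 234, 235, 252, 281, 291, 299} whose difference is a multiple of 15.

Both 22 and 172 leave remainder 7 on division by 15; their difference 150 = 10·15 is a multiple of 15.

The pair (22, 172) works.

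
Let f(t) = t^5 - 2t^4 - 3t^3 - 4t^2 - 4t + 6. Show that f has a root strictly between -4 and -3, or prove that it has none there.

The endpoint values f(-4) = -1386 and f(-3) = -342 are both negative. Claim: f(t) < 0 for every t in (-4, -3).
Shift to the endpoint -3: with t = -3 − u (0 < u < 1), one computes f(-3 − u) = -u^5 - 17u^4 - 111u^3 - 355u^2 - 560u - 342.
All 6 nonzero coefficients of this polynomial in u are negative; hence for u > 0 the value is a sum of negative terms (the constant -342 among them).
Therefore f(t) < 0 throughout (-4, -3), and f has no zero there.

No such root exists.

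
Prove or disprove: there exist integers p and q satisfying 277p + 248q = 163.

277 and 248 are coprime, so 277p + 248q ranges over all of ℤ.
Dividing repeatedly: 277 = 1·248 + 29, 248 = 8·29 + 16, 29 = 1·16 + 13, 16 = 1·13 + 3, 13 = 4·3 + 1, 3 = 3·1 + 0.
Unwinding: 1 = 13 − 4·3 = 13 − 4·(16 − 1·13) = −4·16 + 5·13 = −4·16 + 5·(29 − 1·16) = 5·29 − 9·16 = 5·29 − 9·(248 − 8·29) = −9·248 + 77·29 = −9·248 + 77·(277 − 1·248) = 77·277 − 86·248, i.e. 277·77 + 248·(-86) = 1.
Times 163: 277·12551 + 248·(-14018) = 163, so (12551, -14018) solves it.
The general solution is p = 12551 + 248k, q = -14018 − 277k; taking k = -50 gives the smaller pair p = 151, q = -168.
Check: 277·151 + 248·(-168) = 41827 − 41664 = 163. ✓

p = 151, q = -168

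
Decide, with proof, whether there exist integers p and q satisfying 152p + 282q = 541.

Any value of 152p + 282q is a multiple of gcd(152, 282) = 2.
However 541 leaves remainder 1 on division by 2.
Hence no integers p, q satisfy the equation.

There are no such integers.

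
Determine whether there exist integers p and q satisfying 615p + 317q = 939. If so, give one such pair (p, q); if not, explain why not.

p = 34, q = -63

Since gcd(615, 317) = 1, every integer is an integer combination of 615 and 317.
Euclidean algorithm: 615 = 1·317 + 298, 317 = 1·298 + 19, 298 = 15·19 + 13, 19 = 1·13 + 6, 13 = 2·6 + 1, 6 = 6·1 + 0.
Working back up the chain: 1 = 13 − 2·6 = 13 − 2·(19 − 1·13) = −2·19 + 3·13 = −2·19 + 3·(298 − 15·19) = 3·298 − 47·19 = 3·298 − 47·(317 − 1·298) = −47·317 + 50·298 = −47·317 + 50·(615 − 1·317) = 50·615 − 97·317. So 615·50 + 317·(-97) = 1.
Times 939: 615·46950 + 317·(-91083) = 939, so (46950, -91083) solves it.
The general solution is p = 46950 + 317k, q = -91083 − 615k; taking k = -148 gives the smaller pair p = 34, q = -63.
Check: 615·34 + 317·(-63) = 20910 − 19971 = 939. ✓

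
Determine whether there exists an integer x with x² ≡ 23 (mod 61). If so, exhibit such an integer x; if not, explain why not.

Apply Euler's criterion with the prime 61: 23 is a quadratic residue iff 23^30 ≡ 1 (mod 61), and a non-residue iff it is ≡ −1.
Squaring successively (mod 61): 23^2 = 529 ≡ 41; 23^4 ≡ 41² = 1681 ≡ 34; 23^8 ≡ 34² = 1156 ≡ 58; 23^16 ≡ 58² = 3364 ≡ 9.
Since 30 = 16 + 8 + 4 + 2, 23^30 ≡ 9 · 58 · 34 · 41; multiplying out mod 61: 9·58 = 522 ≡ 34, then 34·34 = 1156 ≡ 58, then 58·41 = 2378 ≡ 60. Thus 23^30 ≡ 60 ≡ −1 (mod 61).
By Euler's criterion 23 is a quadratic non-residue mod 61: no x satisfies x² ≡ 23 (mod 61).

No, no such integer exists.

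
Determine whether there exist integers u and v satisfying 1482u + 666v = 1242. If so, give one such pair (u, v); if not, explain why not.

Since gcd(1482, 666) = 6 and 1242 = 6·207, Bézout's identity guarantees a solution.
Dividing through by 6 reduces the equation to 247u + 111v = 207.
Run the Euclidean algorithm on 247 and 111: 247 = 2·111 + 25, 111 = 4·25 + 11, 25 = 2·11 + 3, 11 = 3·3 + 2, 3 = 1·2 + 1, 2 = 2·1 + 0.
Working back up the chain: 1 = 3 − 1·2 = 3 − (11 − 3·3) = −11 + 4·3 = −11 + 4·(25 − 2·11) = 4·25 − 9·11 = 4·25 − 9·(111 − 4·25) = −9·111 + 40·25 = −9·111 + 40·(247 − 2·111) = 40·247 − 89·111. So 247·40 + 111·(-89) = 1.
Multiplying through by 207: u = 40·207 = 8280, v = (-89)·207 = -18423 is a solution.
Shifting by a multiple of (111, −247) keeps it a solution: u = 8280 − 74·111 = 66, v = -18423 + 74·247 = -145.
Check: 1482·66 + 666·(-145) = 97812 − 96570 = 1242. ✓

u = 66, v = -145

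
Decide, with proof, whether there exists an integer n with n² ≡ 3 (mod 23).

n = 16

n = 16 works: 16² = 256, and 256 − 3 = 253 = 11·23.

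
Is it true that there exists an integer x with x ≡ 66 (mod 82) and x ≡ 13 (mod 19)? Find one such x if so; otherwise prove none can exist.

x = 640

The moduli 82 and 19 are coprime, so by the Chinese Remainder Theorem a unique solution modulo 1558 exists.
Write x = 66 + 82t and require 66 + 82t ≡ 13 (mod 19), i.e. 82t ≡ 4 (mod 19).
82 ≡ 6 (mod 19), so this reads 6t ≡ 4 (mod 19). Since 6·16 = 96 = 5·19 + 1, the inverse of 6 mod 19 is 16.
Therefore t ≡ 16·4 = 64 ≡ 7 (mod 19).
With t = 7: x = 66 + 82·7 = 640.
Verify: 640 = 7·82 + 66 and 640 = 33·19 + 13. ✓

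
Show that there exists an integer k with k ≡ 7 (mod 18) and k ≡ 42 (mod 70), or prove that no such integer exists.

There is no such integer.

Both moduli are multiples of 2 = gcd(18, 70), so any solution would satisfy k ≡ 7 and k ≡ 42 modulo 2 simultaneously.
However 7 ≡ 1 and 42 ≡ 0 (mod 2), and 1 ≠ 0.
Hence the system has no solution.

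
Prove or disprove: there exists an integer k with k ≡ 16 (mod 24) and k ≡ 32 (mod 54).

No such integer exists.

gcd(24, 54) = 6. If k ≡ 16 (mod 24) and k ≡ 32 (mod 54), then k ≡ 16 (mod 6) and k ≡ 32 (mod 6).
But 16 mod 6 = 4 while 32 mod 6 = 2, a contradiction.
Hence the system has no solution.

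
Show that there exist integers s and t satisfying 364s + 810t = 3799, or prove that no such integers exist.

No such integers exist.

Any value of 364s + 810t is a multiple of gcd(364, 810) = 2.
But 3799 = 2·1899 + 1, so 2 ∤ 3799.
Therefore 364s + 810t = 3799 has no solution in integers.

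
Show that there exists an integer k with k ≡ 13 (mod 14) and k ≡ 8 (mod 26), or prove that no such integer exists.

No such integer exists.

gcd(14, 26) = 2. If k ≡ 13 (mod 14) and k ≡ 8 (mod 26), then k ≡ 13 (mod 2) and k ≡ 8 (mod 2).
But 13 mod 2 = 1 while 8 mod 2 = 0, a contradiction.
So no integer satisfies both congruences.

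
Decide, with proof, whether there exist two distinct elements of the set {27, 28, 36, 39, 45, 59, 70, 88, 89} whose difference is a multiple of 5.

The pair (28, 88) works.

28 mod 5 = 3 and 88 mod 5 = 3, so 88 − 28 = 60 = 12·5.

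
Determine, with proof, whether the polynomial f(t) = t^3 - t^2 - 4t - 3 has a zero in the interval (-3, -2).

f(-3) = -27 and f(-2) = -7, both negative, so a sign-change argument is unavailable; we show f keeps this sign on the whole interval.
Shift to the endpoint -2: with t = -2 − u (0 < u < 1), one computes f(-2 − u) = -u^3 - 7u^2 - 12u - 7.
The nonzero coefficients here are all negative, so for u > 0 every term is negative (or zero), and the constant term -7 is strictly negative.
So f is strictly negative on (-3, -2); no root exists in the interval.

f has no root in that interval.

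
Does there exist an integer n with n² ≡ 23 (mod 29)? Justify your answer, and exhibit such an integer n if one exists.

Take n = 20. Then 20² = 400 = 13·29 + 23, so 20² ≡ 23 (mod 29).

n = 20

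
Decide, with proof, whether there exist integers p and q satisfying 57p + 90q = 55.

No, no such integers exist.

gcd(57, 90) = 3, so every integer of the form 57p + 90q is a multiple of 3.
But 55 = 3·18 + 1, so 3 ∤ 55.
So the equation is unsolvable over ℤ.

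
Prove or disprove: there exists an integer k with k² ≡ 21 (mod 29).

29 is prime, so by Euler's criterion 21 is a square mod 29 iff 21^((29−1)/2) = 21^14 ≡ 1 (mod 29).
Squaring successively (mod 29): 21^2 = 441 ≡ 6; 21^4 ≡ 6² = 36 ≡ 7; 21^8 ≡ 7² = 49 ≡ 20.
Since 14 = 8 + 4 + 2, 21^14 ≡ 20 · 7 · 6; multiplying out mod 29: 20·7 = 140 ≡ 24, then 24·6 = 144 ≡ 28. Thus 21^14 ≡ 28 ≡ −1 (mod 29).
By Euler's criterion 21 is a quadratic non-residue mod 29: no k satisfies k² ≡ 21 (mod 29).

No such integer exists.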